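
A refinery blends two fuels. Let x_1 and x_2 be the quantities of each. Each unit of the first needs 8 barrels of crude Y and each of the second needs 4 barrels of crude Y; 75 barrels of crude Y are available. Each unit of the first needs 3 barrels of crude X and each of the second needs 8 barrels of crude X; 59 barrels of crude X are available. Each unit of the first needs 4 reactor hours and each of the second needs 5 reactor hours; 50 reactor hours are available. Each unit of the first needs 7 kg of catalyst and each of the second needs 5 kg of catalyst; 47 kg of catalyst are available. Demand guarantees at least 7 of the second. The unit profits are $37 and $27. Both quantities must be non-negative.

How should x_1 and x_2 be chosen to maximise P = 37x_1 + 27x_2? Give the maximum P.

x_1 = 1, x_2 = 7, maximum P = 226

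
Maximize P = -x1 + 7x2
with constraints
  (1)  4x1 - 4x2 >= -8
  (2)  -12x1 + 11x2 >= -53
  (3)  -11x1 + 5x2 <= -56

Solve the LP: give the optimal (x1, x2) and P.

x1 = 75, x2 = 77, maximum P = 464

Vertices and P = -x1 + 7x2:
  (75, 77) → P = 464
  (11, 13) → P = 80
  (351/61, 89/61) → P = 272/61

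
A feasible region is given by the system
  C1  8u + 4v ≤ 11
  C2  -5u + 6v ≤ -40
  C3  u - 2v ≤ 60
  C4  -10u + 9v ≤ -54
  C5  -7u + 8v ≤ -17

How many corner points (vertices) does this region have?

4

Of the 10 pairwise boundary intersections, those satisfying every inequality are:
  (113/34, -265/68)
  (131/10, -469/20)
  (-12/5, -26/3)
  (-432/11, -546/11)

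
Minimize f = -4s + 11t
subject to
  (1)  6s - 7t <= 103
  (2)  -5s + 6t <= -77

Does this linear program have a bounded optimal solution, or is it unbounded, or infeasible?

unbounded

From the feasible point (79, 53), moving in the direction (-7, -6) keeps every constraint satisfied while f decreases without bound.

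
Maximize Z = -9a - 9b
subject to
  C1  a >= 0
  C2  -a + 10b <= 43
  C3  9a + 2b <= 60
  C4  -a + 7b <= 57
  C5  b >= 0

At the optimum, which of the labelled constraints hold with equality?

C1 and C5

Feasible corners and Z = -9a - 9b:
  (0, 43/10) → Z = -387/10
  (0, 0) → Z = 0
  (257/46, 447/92) → Z = -8649/92
  (20/3, 0) → Z = -60

The maximum is at (0, 0). Substituting into each constraint, equality holds for C1 and C5; the remaining constraints have slack.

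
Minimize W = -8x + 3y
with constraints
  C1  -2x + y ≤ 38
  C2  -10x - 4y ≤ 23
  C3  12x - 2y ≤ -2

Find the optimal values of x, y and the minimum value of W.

Vertices and W = -8x + 3y:
  (-175/18, 167/9) → W = 1201/9
  (37/4, 113/2) → W = 191/2
  (-27/34, -64/17) → W = -84/17

x = -27/34, y = -64/17, minimum W = -84/17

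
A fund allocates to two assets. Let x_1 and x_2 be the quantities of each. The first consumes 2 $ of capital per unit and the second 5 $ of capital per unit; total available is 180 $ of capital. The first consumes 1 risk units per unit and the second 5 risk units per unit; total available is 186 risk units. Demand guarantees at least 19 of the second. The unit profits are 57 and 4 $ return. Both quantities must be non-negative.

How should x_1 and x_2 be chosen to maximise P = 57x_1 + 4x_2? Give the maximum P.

x_1 = 85/2, x_2 = 19, maximum P = 4997/2

The optimum lies where 2x_1 + 5x_2 = 180 and x_2 = 19.
Solving simultaneously gives x_1 = 85/2, x_2 = 19.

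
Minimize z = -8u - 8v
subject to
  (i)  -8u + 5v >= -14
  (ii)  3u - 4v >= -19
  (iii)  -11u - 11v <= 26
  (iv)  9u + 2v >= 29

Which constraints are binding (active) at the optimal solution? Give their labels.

Feasible corners and z = -8u - 8v:
  (151/17, 194/17) → z = -2760/17
  (173/61, 106/61) → z = -2232/61
  (13/7, 43/7) → z = -64

The minimum is at (151/17, 194/17). Substituting into each constraint, equality holds for (i) and (ii); the remaining constraints have slack.

(i) and (ii)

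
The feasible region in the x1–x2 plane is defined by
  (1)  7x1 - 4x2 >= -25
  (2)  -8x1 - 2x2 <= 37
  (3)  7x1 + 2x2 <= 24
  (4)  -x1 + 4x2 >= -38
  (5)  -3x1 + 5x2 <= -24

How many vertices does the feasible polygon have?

4

Intersecting each pair of boundary lines and keeping only the points that satisfy every inequality leaves:
  (-36/17, -341/34)
  (-137/46, -303/46)
  (86/15, -121/15)
  (168/41, -96/41)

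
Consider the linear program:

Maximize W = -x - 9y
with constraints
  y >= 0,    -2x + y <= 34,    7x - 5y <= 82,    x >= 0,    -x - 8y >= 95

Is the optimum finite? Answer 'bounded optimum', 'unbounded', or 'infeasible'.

The boundaries y = 0 and 7x - 5y = 82 meet at (82/7, 0), but that point violates -x - 8y ≥ 95. Every candidate vertex is excluded by some other constraint, so the feasible region is empty.

infeasible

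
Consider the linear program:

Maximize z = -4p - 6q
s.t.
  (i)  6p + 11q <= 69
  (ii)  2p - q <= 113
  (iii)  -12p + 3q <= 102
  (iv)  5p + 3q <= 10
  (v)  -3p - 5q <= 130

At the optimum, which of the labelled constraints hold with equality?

(iii) and (v)

Vertices and z = -4p - 6q:
  (-61/10, 48/5) → z = -166/5
  (-97/37, 285/37) → z = -1322/37
  (-300/23, -418/23) → z = 3708/23
  (55/2, -85/2) → z = 145

The maximum is at (-300/23, -418/23). Substituting into each constraint, equality holds for (iii) and (v); the remaining constraints have slack.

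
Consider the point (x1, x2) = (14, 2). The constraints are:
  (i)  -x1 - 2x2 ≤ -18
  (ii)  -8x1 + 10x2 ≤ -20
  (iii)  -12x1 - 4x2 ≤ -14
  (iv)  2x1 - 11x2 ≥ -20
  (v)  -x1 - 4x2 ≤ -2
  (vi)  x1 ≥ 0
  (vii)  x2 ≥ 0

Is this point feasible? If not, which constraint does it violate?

(i): -18 ≤ -18 ✓
(ii): -92 ≤ -20 ✓
(iii): -176 ≤ -14 ✓
(iv): 6 ≥ -20 ✓
(v): -22 ≤ -2 ✓
(vi): 14 ≥ 0 ✓
(vii): 2 ≥ 0 ✓

feasible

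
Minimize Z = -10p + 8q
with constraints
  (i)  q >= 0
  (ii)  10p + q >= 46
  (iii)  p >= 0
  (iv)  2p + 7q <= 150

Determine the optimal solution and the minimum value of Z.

p = 75, q = 0, minimum Z = -750

Corner points and Z = -10p + 8q:
  (23/5, 0) → Z = -46
  (75, 0) → Z = -750
  (43/17, 352/17) → Z = 2386/17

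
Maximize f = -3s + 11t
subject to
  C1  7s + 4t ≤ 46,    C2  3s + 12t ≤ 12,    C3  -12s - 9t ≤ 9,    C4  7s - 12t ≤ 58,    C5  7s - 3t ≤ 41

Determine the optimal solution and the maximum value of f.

s = -24/13, t = 19/13, maximum f = 281/13

Extreme points and f = -3s + 11t:
  (-24/13, 19/13) → f = 281/13
  (176/31, -13/31) → f = -671/31
  (2, -11/3) → f = -139/3
  (106/21, -17/9) → f = -2263/63

The binding constraints are 3s + 12t = 12 and -12s - 9t = 9.
Solving simultaneously gives s = -24/13, t = 19/13.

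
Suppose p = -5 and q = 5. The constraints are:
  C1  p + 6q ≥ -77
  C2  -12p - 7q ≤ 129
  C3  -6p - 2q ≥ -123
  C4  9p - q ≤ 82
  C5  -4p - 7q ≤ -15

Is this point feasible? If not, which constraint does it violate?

feasible

C1: 25 ≥ -77 ✓
C2: 25 ≤ 129 ✓
C3: 20 ≥ -123 ✓
C4: -50 ≤ 82 ✓
C5: -15 ≤ -15 ✓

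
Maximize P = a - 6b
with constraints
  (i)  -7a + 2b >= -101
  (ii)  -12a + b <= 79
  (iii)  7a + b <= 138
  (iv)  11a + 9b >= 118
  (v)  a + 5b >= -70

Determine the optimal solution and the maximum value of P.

Corner points and P = a - 6b:
  (377/21, 37/3) → P = -1177/21
  (229/17, -57/17) → P = 571/17
  (59/19, 2209/19) → P = -13195/19
  (-593/119, 2285/119) → P = -14303/119

The optimum lies where -7a + 2b = -101 and 11a + 9b = 118.
Solving simultaneously gives a = 229/17, b = -57/17.

a = 229/17, b = -57/17, maximum P = 571/17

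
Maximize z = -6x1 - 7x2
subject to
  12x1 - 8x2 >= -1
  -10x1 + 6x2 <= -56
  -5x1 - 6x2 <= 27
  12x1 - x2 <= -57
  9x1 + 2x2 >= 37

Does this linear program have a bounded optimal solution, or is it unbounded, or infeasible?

infeasible

The boundaries 12x1 - 8x2 = -1 and -10x1 + 6x2 = -56 meet at (227/4, 341/4), but that point violates 12x1 - x2 ≤ -57. Every candidate vertex is excluded by some other constraint, so the feasible region is empty.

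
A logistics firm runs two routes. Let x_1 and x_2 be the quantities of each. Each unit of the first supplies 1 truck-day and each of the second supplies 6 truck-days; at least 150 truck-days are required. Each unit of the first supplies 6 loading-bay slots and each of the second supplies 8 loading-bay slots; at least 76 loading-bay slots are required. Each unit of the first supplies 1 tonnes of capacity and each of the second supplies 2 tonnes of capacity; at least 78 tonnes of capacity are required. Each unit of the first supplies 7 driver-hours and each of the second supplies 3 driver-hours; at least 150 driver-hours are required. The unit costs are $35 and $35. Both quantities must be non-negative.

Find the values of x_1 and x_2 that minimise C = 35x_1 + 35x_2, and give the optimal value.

Feasible corners and C = 35x_1 + 35x_2:
  (0, 50) → C = 1750
  (150, 0) → C = 5250
  (42, 18) → C = 2100
  (6, 36) → C = 1470
The feasible region is unbounded (it extends along (0, 1), (1, 0)), but C strictly increases along every unbounded feasible direction, so there is no improving ray and the minimum is attained at a vertex.

The optimum lies where x_1 + 2x_2 = 78 and 7x_1 + 3x_2 = 150.
Solving simultaneously gives x_1 = 6, x_2 = 36.

x_1 = 6, x_2 = 36, minimum C = 1470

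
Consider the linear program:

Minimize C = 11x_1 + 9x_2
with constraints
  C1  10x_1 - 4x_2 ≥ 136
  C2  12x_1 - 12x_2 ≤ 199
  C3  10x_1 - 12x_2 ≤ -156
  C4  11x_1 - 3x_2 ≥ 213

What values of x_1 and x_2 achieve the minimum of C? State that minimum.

x_1 = 504/17, x_2 = 641/17, minimum C = 11313/17

The feasible region is unbounded (it extends along (2, 5), (1, 1)), but C strictly increases along every unbounded feasible direction, so there is no improving ray and the minimum is attained at a vertex.

The binding constraints are 10x_1 - 12x_2 = -156 and 11x_1 - 3x_2 = 213.
Solving simultaneously gives x_1 = 504/17, x_2 = 641/17.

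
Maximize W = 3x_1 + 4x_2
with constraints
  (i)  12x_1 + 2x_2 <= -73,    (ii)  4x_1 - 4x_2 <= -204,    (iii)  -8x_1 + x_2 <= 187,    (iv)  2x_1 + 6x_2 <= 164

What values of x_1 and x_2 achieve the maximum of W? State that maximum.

Feasible corners and W = 3x_1 + 4x_2:
  (-136/7, 221/7) → W = 68
  (-71/4, 133/4) → W = 319/4
  (-479/25, 843/25) → W = 387/5

The binding constraints are 4x_1 - 4x_2 = -204 and 2x_1 + 6x_2 = 164.
Solving simultaneously gives x_1 = -71/4, x_2 = 133/4.

x_1 = -71/4, x_2 = 133/4, maximum W = 319/4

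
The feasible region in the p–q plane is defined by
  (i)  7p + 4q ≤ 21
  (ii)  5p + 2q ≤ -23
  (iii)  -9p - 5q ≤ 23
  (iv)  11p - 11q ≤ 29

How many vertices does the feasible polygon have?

3

Intersecting each pair of boundary lines and keeping only the points that satisfy every inequality leaves:
  (-67/3, 133/3)
  (-197, 350)
  (-69/7, 92/7)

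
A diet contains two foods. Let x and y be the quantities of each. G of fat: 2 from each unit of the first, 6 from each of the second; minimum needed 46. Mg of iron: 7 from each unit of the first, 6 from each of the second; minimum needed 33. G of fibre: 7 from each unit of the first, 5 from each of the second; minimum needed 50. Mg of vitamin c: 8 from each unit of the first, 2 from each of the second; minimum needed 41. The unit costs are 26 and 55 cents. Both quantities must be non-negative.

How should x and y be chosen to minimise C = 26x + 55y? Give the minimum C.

x = 7/2, y = 13/2, minimum C = 897/2

Feasible corners and C = 26x + 55y:
  (0, 41/2) → C = 2255/2
  (23, 0) → C = 598
  (7/2, 13/2) → C = 897/2
The feasible region is unbounded (it extends along (0, 1), (1, 0)), but C strictly increases along every unbounded feasible direction, so there is no improving ray and the minimum is attained at a vertex.

The binding constraints are 2x + 6y = 46 and 8x + 2y = 41.
Solving simultaneously gives x = 7/2, y = 13/2.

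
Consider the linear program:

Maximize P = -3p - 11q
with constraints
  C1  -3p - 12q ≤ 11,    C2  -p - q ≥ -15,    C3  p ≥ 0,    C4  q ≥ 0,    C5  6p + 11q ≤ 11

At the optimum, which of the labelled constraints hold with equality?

Corner points and P = -3p - 11q:
  (0, 0) → P = 0
  (0, 1) → P = -11
  (11/6, 0) → P = -11/2

The maximum is at (0, 0). Substituting into each constraint, equality holds for C3 and C4; the remaining constraints have slack.

C3 and C4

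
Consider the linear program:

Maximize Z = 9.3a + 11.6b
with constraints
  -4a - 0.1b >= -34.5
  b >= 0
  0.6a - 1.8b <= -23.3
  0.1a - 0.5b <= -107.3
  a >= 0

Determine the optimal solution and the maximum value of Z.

a = 0, b = 345, maximum Z = 4002

Corner points and Z = 9.3a + 11.6b:
  (652/201, 43265/201) → Z = 2539688/1005
  (0, 345) → Z = 4002
  (0, 1073/5) → Z = 62234/25

The optimum lies where -4a - 0.1b = -34.5 and a = 0.
Solving simultaneously gives a = 0, b = 345.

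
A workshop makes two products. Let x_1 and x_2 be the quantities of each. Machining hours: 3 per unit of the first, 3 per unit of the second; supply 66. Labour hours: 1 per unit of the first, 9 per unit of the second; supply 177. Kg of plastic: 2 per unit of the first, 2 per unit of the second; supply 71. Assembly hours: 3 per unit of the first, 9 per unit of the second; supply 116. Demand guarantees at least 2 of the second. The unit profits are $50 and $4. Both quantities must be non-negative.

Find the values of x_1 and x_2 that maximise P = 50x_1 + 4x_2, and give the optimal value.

Extreme points and P = 50x_1 + 4x_2:
  (0, 116/9) → P = 464/9
  (0, 2) → P = 8
  (41/3, 25/3) → P = 2150/3
  (20, 2) → P = 1008

x_1 = 20, x_2 = 2, maximum P = 1008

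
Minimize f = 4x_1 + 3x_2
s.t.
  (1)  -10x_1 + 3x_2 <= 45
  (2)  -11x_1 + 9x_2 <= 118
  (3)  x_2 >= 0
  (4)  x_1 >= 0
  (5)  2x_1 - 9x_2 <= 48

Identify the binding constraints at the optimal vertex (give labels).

Corner points and f = 4x_1 + 3x_2:
  (0, 118/9) → f = 118/3
  (0, 0) → f = 0
  (24, 0) → f = 96
The feasible region is unbounded (it extends along (9, 2), (9, 11)), but f strictly increases along every unbounded feasible direction, so there is no improving ray and the minimum is attained at a vertex.

The minimum is at (0, 0). Substituting into each constraint, equality holds for (3) and (4); the remaining constraints have slack.

(3) and (4)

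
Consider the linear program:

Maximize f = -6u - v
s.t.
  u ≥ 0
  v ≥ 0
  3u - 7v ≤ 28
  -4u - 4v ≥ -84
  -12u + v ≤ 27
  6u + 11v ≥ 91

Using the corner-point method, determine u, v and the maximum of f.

Feasible corners and f = -6u - v:
  (0, 21) → f = -21
  (0, 91/11) → f = -91/11
  (35/2, 7/2) → f = -217/2
  (63/5, 7/5) → f = -77

The binding constraints are u = 0 and 6u + 11v = 91.
Solving simultaneously gives u = 0, v = 91/11.

u = 0, v = 91/11, maximum f = -91/11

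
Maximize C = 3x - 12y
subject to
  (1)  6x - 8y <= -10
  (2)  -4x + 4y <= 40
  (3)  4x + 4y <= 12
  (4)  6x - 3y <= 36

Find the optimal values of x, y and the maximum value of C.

Vertices and C = 3x - 12y:
  (-35, -25) → C = 195
  (1, 2) → C = -21
  (-7/2, 13/2) → C = -177/2

The binding constraints are 6x - 8y = -10 and -4x + 4y = 40.
Solving simultaneously gives x = -35, y = -25.

x = -35, y = -25, maximum C = 195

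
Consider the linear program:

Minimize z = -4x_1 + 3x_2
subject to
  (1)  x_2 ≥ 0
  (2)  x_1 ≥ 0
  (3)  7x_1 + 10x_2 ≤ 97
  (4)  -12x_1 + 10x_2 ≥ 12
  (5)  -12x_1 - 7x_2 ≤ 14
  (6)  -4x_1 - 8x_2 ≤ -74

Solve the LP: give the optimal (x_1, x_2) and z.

x_1 = 9/4, x_2 = 65/8, minimum z = 123/8

Vertices and z = -4x_1 + 3x_2:
  (0, 97/10) → z = 291/10
  (0, 37/4) → z = 111/4
  (9/4, 65/8) → z = 123/8

The optimum lies where 7x_1 + 10x_2 = 97 and -4x_1 - 8x_2 = -74.
Solving simultaneously gives x_1 = 9/4, x_2 = 65/8.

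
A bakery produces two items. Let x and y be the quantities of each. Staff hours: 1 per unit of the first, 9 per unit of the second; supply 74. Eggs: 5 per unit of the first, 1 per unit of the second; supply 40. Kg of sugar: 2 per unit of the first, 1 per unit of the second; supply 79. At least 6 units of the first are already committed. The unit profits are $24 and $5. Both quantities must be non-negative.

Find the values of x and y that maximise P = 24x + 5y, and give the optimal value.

x = 13/2, y = 15/2, maximum P = 387/2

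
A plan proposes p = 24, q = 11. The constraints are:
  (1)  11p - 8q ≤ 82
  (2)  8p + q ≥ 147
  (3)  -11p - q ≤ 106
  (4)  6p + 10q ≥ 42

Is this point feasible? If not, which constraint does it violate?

not feasible — violates (1)

Constraint (1): 11p - 8q = 176, which is not ≤ 82. All other constraints are satisfied.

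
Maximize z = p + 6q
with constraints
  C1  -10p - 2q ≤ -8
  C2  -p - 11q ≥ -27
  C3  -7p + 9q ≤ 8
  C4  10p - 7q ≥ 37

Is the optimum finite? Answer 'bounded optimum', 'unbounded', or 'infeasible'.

From the feasible point (13/9, -29/9), moving in the direction (11, -1) keeps every constraint satisfied while z increases without bound.

unbounded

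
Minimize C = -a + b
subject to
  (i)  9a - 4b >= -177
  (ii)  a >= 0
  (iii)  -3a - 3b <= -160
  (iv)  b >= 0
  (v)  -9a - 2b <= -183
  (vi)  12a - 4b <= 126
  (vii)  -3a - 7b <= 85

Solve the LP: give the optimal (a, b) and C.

Extreme points and C = -a + b:
  (7, 60) → C = 53
  (101, 543/2) → C = 341/2
  (229/21, 297/7) → C = 662/21
  (509/24, 257/8) → C = 131/12

a = 509/24, b = 257/8, minimum C = 131/12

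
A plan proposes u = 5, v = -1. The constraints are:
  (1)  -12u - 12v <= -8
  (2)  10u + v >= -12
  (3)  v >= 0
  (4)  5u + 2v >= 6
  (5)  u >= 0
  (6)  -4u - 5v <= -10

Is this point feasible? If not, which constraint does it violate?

Constraint (3): v = -1, which is not ≥ 0. All other constraints are satisfied.

not feasible — violates (3)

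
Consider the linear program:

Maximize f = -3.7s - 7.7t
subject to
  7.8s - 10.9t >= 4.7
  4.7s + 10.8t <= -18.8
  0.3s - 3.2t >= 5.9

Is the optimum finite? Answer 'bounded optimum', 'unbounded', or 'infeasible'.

unbounded

From the feasible point (-4927/2169, -1487/723), moving in the direction (-10.9, -7.8) keeps every constraint satisfied while f increases without bound.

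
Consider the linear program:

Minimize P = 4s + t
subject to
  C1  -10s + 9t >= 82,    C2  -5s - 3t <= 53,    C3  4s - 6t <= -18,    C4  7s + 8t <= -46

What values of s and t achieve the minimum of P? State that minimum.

Vertices and P = 4s + t:
  (-241/25, -8/5) → P = -1004/25
  (-1070/143, 114/143) → P = -4166/143
  (-286/19, 141/19) → P = -1003/19

s = -286/19, t = 141/19, minimum P = -1003/19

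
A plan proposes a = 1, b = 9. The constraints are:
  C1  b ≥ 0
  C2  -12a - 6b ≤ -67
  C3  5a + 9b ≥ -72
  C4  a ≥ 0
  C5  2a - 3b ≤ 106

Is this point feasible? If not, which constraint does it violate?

not feasible — violates C2

Constraint C2: -12a - 6b = -66, which is not ≤ -67. All other constraints are satisfied.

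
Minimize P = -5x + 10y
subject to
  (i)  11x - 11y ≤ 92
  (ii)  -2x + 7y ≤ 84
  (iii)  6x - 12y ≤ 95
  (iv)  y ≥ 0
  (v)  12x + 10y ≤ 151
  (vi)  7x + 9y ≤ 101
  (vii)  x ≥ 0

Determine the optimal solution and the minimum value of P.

x = 92/11, y = 0, minimum P = -460/11

Extreme points and P = -5x + 10y:
  (92/11, 0) → P = -460/11
  (2581/242, 557/242) → P = -7335/242
  (0, 0) → P = 0
  (349/38, 155/38) → P = -195/38
  (0, 101/9) → P = 1010/9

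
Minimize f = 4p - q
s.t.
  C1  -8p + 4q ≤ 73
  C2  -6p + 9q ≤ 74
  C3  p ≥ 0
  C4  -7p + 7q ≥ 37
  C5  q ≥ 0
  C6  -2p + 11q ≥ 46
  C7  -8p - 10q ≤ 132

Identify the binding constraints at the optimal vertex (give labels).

Extreme points and f = 4p - q:
  (0, 74/9) → f = -74/9
  (185/21, 296/21) → f = 148/7
  (0, 37/7) → f = -37/7

The minimum is at (0, 74/9). Substituting into each constraint, equality holds for C2 and C3; the remaining constraints have slack.

C2 and C3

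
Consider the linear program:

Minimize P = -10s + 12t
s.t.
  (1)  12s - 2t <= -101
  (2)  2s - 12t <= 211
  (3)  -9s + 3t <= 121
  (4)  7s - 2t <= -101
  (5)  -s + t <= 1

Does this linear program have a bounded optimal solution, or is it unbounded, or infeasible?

Corner points and P = -10s + 12t:
  (-695/34, -2141/102) → P = -807/17
  (-817/40, -1679/80) → P = -238/5
  (-61/3, -62/3) → P = -134/3
The feasible region has finitely many vertices and no improving ray; the minimum is -238/5 at (-817/40, -1679/80).

bounded optimum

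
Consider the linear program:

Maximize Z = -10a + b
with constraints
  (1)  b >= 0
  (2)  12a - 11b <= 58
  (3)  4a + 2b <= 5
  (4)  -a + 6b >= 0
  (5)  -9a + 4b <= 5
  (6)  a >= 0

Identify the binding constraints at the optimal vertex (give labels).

Feasible corners and Z = -10a + b:
  (0, 0) → Z = 0
  (15/13, 5/26) → Z = -295/26
  (5/17, 65/34) → Z = -35/34
  (0, 5/4) → Z = 5/4

The maximum is at (0, 5/4). Substituting into each constraint, equality holds for (5) and (6); the remaining constraints have slack.

(5) and (6)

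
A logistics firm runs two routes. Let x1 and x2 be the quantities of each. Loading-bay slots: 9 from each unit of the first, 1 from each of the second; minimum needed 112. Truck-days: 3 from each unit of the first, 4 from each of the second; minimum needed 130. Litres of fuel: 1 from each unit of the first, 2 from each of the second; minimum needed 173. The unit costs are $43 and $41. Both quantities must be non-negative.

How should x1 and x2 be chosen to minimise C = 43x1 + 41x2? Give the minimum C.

Extreme points and C = 43x1 + 41x2:
  (0, 112) → C = 4592
  (173, 0) → C = 7439
  (3, 85) → C = 3614
The feasible region is unbounded (it extends along (0, 1), (1, 0)), but C strictly increases along every unbounded feasible direction, so there is no improving ray and the minimum is attained at a vertex.

The binding constraints are 9x1 + x2 = 112 and x1 + 2x2 = 173.
Solving simultaneously gives x1 = 3, x2 = 85.

x1 = 3, x2 = 85, minimum C = 3614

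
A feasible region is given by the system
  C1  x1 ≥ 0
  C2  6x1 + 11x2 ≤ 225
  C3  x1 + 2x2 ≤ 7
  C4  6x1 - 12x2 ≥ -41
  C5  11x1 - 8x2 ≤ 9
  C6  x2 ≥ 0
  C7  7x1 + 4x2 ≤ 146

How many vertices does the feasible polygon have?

5

Pairwise boundary intersections that survive every other constraint:
  (0, 41/12)
  (0, 0)
  (1/12, 83/24)
  (37/15, 34/15)
  (9/11, 0)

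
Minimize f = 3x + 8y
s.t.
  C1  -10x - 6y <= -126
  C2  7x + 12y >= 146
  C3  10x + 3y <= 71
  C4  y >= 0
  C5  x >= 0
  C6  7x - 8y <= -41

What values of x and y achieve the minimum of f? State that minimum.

Extreme points and f = 3x + 8y:
  (8/5, 55/3) → f = 2272/15
  (0, 21) → f = 168
  (0, 71/3) → f = 568/3

The optimum lies where -10x - 6y = -126 and 10x + 3y = 71.
Solving simultaneously gives x = 8/5, y = 55/3.

x = 8/5, y = 55/3, minimum f = 2272/15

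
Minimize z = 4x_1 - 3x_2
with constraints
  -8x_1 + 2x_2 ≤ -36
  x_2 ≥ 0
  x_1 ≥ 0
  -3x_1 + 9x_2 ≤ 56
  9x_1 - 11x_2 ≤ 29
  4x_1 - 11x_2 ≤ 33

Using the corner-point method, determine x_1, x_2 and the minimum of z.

Corner points and z = 4x_1 - 3x_2:
  (218/33, 278/33) → z = 38/33
  (169/35, 46/35) → z = 538/35
  (877/48, 197/16) → z = 1735/48

x_1 = 218/33, x_2 = 278/33, minimum z = 38/33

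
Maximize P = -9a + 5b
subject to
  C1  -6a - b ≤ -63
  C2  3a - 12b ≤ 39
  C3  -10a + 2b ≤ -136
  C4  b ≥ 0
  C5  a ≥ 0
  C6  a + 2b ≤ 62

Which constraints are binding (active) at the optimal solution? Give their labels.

Feasible corners and P = -9a + 5b:
  (259/19, 3/19) → P = -2316/19
  (137/3, 49/6) → P = -2221/6
  (18, 22) → P = -52

The maximum is at (18, 22). Substituting into each constraint, equality holds for C3 and C6; the remaining constraints have slack.

C3 and C6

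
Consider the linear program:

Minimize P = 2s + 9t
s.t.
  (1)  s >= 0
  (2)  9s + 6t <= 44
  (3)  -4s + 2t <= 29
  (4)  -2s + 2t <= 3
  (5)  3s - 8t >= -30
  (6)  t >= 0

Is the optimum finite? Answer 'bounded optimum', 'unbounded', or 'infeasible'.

bounded optimum

Extreme points and P = 2s + 9t:
  (0, 3/2) → P = 27/2
  (0, 0) → P = 0
  (7/3, 23/6) → P = 235/6
  (44/9, 0) → P = 88/9
The feasible region has finitely many vertices and no improving ray; the minimum is 0 at (0, 0).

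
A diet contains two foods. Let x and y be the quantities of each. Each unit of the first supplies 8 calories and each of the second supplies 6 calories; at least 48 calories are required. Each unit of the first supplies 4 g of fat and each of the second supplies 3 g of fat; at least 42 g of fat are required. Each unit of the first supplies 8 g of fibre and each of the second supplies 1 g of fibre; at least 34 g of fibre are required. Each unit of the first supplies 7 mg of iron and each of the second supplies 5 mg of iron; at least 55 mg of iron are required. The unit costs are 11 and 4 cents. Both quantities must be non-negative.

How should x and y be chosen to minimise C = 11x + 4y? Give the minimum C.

x = 3, y = 10, minimum C = 73

Corner points and C = 11x + 4y:
  (0, 34) → C = 136
  (21/2, 0) → C = 231/2
  (3, 10) → C = 73
The feasible region is unbounded (it extends along (0, 1), (1, 0)), but C strictly increases along every unbounded feasible direction, so there is no improving ray and the minimum is attained at a vertex.

At the optimal vertex, 4x + 3y = 42 and 8x + y = 34.
Solving simultaneously gives x = 3, y = 10.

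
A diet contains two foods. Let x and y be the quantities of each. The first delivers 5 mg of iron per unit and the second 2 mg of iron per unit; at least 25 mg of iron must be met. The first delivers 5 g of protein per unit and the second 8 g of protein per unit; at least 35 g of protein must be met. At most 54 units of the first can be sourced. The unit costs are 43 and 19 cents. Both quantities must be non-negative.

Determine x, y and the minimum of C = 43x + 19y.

Feasible corners and C = 43x + 19y:
  (0, 25/2) → C = 475/2
  (7, 0) → C = 301
  (54, 0) → C = 2322
  (13/3, 5/3) → C = 218
The feasible region is unbounded (it extends along (0, 1)), but C strictly increases along every unbounded feasible direction, so there is no improving ray and the minimum is attained at a vertex.

x = 13/3, y = 5/3, minimum C = 218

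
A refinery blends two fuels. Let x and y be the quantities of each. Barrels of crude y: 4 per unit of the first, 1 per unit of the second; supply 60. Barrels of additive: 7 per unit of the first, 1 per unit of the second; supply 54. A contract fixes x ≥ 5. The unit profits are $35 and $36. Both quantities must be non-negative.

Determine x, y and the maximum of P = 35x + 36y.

Vertices and P = 35x + 36y:
  (54/7, 0) → P = 270
  (5, 0) → P = 175
  (5, 19) → P = 859

The optimum lies where 7x + y = 54 and x = 5.
Solving simultaneously gives x = 5, y = 19.

x = 5, y = 19, maximum P = 859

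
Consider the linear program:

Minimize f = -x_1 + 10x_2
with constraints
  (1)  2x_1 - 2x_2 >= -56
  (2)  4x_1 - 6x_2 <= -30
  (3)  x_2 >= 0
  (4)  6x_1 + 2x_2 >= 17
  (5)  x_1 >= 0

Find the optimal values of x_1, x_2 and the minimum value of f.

Corner points and f = -x_1 + 10x_2:
  (0, 28) → f = 280
  (21/22, 62/11) → f = 1219/22
  (0, 17/2) → f = 85
The feasible region is unbounded (it extends along (3, 2), (1, 1)), but f strictly increases along every unbounded feasible direction, so there is no improving ray and the minimum is attained at a vertex.

At the optimal vertex, 4x_1 - 6x_2 = -30 and 6x_1 + 2x_2 = 17.
Solving simultaneously gives x_1 = 21/22, x_2 = 62/11.

x_1 = 21/22, x_2 = 62/11, minimum f = 1219/22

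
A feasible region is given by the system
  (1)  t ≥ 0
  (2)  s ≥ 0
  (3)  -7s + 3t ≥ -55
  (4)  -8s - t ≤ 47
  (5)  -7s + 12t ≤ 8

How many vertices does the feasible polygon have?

4

Of the 10 pairwise boundary intersections, those satisfying every inequality are:
  (0, 0)
  (55/7, 0)
  (0, 2/3)
  (76/7, 7)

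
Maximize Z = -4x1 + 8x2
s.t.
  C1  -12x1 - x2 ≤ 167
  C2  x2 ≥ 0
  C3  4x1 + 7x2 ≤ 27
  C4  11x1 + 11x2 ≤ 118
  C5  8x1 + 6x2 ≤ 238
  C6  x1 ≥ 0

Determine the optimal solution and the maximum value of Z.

Vertices and Z = -4x1 + 8x2:
  (27/4, 0) → Z = -27
  (0, 0) → Z = 0
  (0, 27/7) → Z = 216/7

x1 = 0, x2 = 27/7, maximum Z = 216/7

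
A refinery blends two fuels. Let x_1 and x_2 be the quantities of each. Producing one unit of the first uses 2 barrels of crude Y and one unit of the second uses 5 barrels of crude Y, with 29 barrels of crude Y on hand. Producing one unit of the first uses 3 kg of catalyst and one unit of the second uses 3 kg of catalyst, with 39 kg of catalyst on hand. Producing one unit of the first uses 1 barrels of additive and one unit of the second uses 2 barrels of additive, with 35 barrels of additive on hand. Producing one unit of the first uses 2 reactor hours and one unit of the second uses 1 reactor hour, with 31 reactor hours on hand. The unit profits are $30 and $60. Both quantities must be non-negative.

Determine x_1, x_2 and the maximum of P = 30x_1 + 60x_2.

Feasible corners and P = 30x_1 + 60x_2:
  (0, 0) → P = 0
  (0, 29/5) → P = 348
  (13, 0) → P = 390
  (12, 1) → P = 420

At the optimal vertex, 2x_1 + 5x_2 = 29 and 3x_1 + 3x_2 = 39.
Solving simultaneously gives x_1 = 12, x_2 = 1.

x_1 = 12, x_2 = 1, maximum P = 420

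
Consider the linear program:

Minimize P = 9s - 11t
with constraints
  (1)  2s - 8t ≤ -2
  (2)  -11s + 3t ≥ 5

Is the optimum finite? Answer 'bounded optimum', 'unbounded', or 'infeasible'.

unbounded

From the feasible point (-17/41, 6/41), moving in the direction (-8, -2) keeps every constraint satisfied while P decreases without bound.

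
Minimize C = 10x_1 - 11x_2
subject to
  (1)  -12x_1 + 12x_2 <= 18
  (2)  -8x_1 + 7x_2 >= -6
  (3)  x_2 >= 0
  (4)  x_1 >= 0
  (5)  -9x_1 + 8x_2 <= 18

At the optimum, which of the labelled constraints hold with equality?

(1) and (2)

Feasible corners and C = 10x_1 - 11x_2:
  (33/2, 18) → C = -33
  (0, 3/2) → C = -33/2
  (3/4, 0) → C = 15/2
  (0, 0) → C = 0

The minimum is at (33/2, 18). Substituting into each constraint, equality holds for (1) and (2); the remaining constraints have slack.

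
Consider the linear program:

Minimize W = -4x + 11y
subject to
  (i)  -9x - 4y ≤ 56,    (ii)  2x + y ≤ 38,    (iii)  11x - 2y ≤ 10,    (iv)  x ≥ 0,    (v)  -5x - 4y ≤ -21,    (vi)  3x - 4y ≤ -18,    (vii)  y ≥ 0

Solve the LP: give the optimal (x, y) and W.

x = 3/8, y = 153/32, minimum W = 1635/32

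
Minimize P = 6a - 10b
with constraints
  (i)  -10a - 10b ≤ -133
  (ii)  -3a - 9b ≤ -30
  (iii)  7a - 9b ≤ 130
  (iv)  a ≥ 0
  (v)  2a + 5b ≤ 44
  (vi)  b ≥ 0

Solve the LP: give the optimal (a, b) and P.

a = 15/2, b = 29/5, minimum P = -13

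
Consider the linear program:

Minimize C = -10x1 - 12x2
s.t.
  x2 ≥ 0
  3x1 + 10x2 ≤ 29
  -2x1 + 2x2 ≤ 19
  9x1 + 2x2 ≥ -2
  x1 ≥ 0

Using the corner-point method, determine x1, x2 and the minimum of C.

x1 = 29/3, x2 = 0, minimum C = -290/3

Extreme points and C = -10x1 - 12x2:
  (29/3, 0) → C = -290/3
  (0, 0) → C = 0
  (0, 29/10) → C = -174/5

The binding constraints are x2 = 0 and 3x1 + 10x2 = 29.
Solving simultaneously gives x1 = 29/3, x2 = 0.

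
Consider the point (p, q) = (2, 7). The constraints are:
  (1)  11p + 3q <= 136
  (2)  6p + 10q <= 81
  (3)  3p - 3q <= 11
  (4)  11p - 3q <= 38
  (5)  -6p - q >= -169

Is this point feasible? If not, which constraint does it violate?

Constraint (2): 6p + 10q = 82, which is not ≤ 81. All other constraints are satisfied.

not feasible — violates (2)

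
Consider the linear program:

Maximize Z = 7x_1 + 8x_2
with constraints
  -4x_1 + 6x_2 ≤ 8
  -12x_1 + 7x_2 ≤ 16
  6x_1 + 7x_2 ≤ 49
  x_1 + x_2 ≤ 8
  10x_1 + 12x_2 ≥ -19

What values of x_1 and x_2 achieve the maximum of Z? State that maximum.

x_1 = 7, x_2 = 1, maximum Z = 57

Extreme points and Z = 7x_1 + 8x_2:
  (-10/11, 8/11) → Z = -6/11
  (119/32, 61/16) → Z = 1809/32
  (-325/214, -34/107) → Z = -2819/214
  (7, 1) → Z = 57
  (115/2, -99/2) → Z = 13/2

The binding constraints are 6x_1 + 7x_2 = 49 and x_1 + x_2 = 8.
Solving simultaneously gives x_1 = 7, x_2 = 1.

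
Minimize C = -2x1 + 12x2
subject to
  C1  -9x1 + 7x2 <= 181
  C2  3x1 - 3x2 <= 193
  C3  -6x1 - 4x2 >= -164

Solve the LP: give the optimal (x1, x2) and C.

At the optimal vertex, -9x1 + 7x2 = 181 and 3x1 - 3x2 = 193.
Solving simultaneously gives x1 = -947/3, x2 = -380.

x1 = -947/3, x2 = -380, minimum C = -11786/3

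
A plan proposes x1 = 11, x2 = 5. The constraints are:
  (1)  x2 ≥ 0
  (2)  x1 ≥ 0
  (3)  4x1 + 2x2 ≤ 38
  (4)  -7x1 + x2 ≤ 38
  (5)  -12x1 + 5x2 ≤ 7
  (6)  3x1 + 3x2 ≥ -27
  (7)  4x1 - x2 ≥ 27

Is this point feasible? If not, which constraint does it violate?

Constraint (3): 4x1 + 2x2 = 54, which is not ≤ 38. All other constraints are satisfied.

not feasible — violates (3)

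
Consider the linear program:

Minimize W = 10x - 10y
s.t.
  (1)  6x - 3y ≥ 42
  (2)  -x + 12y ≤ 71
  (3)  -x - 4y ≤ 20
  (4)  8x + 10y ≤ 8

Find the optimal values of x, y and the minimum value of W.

x = 37/7, y = -24/7, minimum W = 610/7

At the optimal vertex, 6x - 3y = 42 and 8x + 10y = 8.
Solving simultaneously gives x = 37/7, y = -24/7.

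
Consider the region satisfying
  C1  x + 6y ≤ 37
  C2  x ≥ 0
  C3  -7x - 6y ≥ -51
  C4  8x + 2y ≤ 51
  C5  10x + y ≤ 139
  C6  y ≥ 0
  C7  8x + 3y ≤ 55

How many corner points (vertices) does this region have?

5

The feasible vertices (each the meet of two boundaries and inside every other half-plane) are:
  (0, 37/6)
  (7/3, 52/9)
  (0, 0)
  (6, 3/2)
  (51/8, 0)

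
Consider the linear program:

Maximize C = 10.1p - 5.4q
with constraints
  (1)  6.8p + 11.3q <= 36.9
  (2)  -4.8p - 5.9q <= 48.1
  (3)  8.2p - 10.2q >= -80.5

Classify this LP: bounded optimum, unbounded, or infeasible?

From the feasible point (-53327/16202, 42499/8101), moving in the direction (5.9, -4.8) keeps every constraint satisfied while C increases without bound.

unbounded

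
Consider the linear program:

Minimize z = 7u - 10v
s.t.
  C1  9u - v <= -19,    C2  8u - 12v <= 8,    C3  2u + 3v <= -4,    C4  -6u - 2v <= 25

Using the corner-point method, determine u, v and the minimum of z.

Corner points and z = 7u - 10v:
  (-59/25, -56/25) → z = 147/25
  (-61/29, 2/29) → z = -447/29
  (-71/22, -31/11) → z = 123/22
  (-67/14, 13/7) → z = -729/14

u = -67/14, v = 13/7, minimum z = -729/14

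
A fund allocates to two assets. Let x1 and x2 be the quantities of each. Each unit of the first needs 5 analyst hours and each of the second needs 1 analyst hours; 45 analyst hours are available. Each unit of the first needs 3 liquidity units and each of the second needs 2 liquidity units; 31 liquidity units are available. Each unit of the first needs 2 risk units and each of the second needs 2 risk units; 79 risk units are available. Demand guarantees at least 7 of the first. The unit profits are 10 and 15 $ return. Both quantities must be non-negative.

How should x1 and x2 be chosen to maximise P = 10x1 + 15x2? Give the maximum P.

x1 = 7, x2 = 5, maximum P = 145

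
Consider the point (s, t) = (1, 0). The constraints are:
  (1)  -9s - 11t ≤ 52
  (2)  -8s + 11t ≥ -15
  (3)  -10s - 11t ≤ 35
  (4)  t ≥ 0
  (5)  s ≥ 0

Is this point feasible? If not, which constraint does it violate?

(1): -9 ≤ 52 ✓
(2): -8 ≥ -15 ✓
(3): -10 ≤ 35 ✓
(4): 0 ≥ 0 ✓
(5): 1 ≥ 0 ✓

feasible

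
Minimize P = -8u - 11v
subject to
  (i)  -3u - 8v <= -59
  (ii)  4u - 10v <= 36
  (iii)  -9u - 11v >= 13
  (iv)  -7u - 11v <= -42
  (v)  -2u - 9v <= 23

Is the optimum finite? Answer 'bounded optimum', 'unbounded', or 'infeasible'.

From the feasible point (-55/2, 469/22), moving in the direction (-11, 9) keeps every constraint satisfied while P decreases without bound.

unbounded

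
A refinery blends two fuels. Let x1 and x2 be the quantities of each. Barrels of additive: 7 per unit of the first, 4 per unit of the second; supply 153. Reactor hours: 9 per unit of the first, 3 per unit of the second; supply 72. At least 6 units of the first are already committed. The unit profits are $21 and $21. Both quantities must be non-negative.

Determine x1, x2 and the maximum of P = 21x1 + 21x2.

x1 = 6, x2 = 6, maximum P = 252

The binding constraints are 9x1 + 3x2 = 72 and x1 = 6.
Solving simultaneously gives x1 = 6, x2 = 6.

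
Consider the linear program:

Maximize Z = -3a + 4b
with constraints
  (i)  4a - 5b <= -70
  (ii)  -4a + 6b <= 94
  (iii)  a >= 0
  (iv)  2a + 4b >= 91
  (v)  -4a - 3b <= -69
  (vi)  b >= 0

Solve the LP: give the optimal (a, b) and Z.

Extreme points and Z = -3a + 4b:
  (25/2, 24) → Z = 117/2
  (175/26, 252/13) → Z = 1491/26
  (85/14, 138/7) → Z = 849/14

At the optimal vertex, -4a + 6b = 94 and 2a + 4b = 91.
Solving simultaneously gives a = 85/14, b = 138/7.

a = 85/14, b = 138/7, maximum Z = 849/14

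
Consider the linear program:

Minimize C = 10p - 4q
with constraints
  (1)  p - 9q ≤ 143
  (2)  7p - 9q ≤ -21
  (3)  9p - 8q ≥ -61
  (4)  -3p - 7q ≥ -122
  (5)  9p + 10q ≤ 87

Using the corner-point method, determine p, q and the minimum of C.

At the optimal vertex, 7p - 9q = -21 and 9p - 8q = -61.
Solving simultaneously gives p = -381/25, q = -238/25.

p = -381/25, q = -238/25, minimum C = -2858/25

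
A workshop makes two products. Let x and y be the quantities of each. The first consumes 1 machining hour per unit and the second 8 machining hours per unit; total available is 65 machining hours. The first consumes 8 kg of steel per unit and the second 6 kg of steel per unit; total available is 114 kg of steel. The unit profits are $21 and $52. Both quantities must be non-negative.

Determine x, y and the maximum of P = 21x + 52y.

Corner points and P = 21x + 52y:
  (0, 0) → P = 0
  (0, 65/8) → P = 845/2
  (57/4, 0) → P = 1197/4
  (9, 7) → P = 553

x = 9, y = 7, maximum P = 553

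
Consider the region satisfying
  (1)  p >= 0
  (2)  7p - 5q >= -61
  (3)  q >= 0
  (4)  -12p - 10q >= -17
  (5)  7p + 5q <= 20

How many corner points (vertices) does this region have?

The feasible vertices (each the meet of two boundaries and inside every other half-plane) are:
  (0, 0)
  (0, 17/10)
  (17/12, 0)

3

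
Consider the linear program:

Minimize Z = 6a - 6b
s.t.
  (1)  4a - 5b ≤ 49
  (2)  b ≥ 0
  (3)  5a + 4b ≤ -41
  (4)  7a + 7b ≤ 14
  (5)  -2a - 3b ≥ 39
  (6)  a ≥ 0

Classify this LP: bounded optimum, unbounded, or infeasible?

infeasible

The boundaries b = 0 and -2a - 3b = 39 meet at (-39/2, 0), but that point violates a ≥ 0. Every candidate vertex is excluded by some other constraint, so the feasible region is empty.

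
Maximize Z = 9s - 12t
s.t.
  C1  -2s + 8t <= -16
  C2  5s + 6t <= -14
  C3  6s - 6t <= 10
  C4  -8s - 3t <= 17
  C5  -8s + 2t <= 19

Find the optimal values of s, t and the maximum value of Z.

Feasible corners and Z = 9s - 12t:
  (-4/9, -19/9) → Z = 64/3
  (-44/35, -81/35) → Z = 576/35
  (-12/11, -91/33) → Z = 256/11

s = -12/11, t = -91/33, maximum Z = 256/11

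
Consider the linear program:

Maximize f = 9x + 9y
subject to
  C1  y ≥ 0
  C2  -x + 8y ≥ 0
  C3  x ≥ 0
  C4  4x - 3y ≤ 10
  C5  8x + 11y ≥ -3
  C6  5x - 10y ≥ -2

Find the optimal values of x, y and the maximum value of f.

x = 106/25, y = 58/25, maximum f = 1476/25

Corner points and f = 9x + 9y:
  (0, 0) → f = 0
  (80/29, 10/29) → f = 810/29
  (0, 1/5) → f = 9/5
  (106/25, 58/25) → f = 1476/25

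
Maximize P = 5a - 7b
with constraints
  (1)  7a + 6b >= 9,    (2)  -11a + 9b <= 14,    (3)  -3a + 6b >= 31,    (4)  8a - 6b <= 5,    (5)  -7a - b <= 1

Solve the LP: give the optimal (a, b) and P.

a = 36/5, b = 263/30, maximum P = -761/30

Feasible corners and P = 5a - 7b:
  (5, 23/3) → P = -86/3
  (43/2, 167/6) → P = -262/3
  (36/5, 263/30) → P = -761/30

At the optimal vertex, -3a + 6b = 31 and 8a - 6b = 5.
Solving simultaneously gives a = 36/5, b = 263/30.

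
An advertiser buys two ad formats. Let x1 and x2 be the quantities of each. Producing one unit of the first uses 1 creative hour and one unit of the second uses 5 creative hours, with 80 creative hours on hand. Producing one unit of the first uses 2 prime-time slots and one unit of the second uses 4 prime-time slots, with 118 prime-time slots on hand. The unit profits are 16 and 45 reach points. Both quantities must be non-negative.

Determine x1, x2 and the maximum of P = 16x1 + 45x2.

Corner points and P = 16x1 + 45x2:
  (0, 0) → P = 0
  (0, 16) → P = 720
  (59, 0) → P = 944
  (45, 7) → P = 1035

x1 = 45, x2 = 7, maximum P = 1035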